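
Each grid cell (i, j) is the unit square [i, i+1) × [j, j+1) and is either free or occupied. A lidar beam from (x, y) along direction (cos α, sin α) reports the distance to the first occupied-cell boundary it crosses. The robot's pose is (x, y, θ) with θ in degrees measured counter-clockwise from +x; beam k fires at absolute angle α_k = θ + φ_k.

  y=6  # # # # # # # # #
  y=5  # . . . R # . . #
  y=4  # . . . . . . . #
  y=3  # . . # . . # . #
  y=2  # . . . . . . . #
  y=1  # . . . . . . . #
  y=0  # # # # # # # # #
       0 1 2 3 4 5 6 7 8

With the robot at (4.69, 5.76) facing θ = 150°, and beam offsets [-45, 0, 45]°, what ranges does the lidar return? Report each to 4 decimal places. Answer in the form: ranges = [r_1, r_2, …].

ranges = [0.2485, 0.4800, 3.8202]

beam 1: φ=-45°, α=105°
  d=(-0.2588,0.9659)  start (4,5)  tX=2.6660 tY=0.2485  stride 1/|dx|=3.8637 1/|dy|=1.0353
    cross y-line → (4,6), t=0.2485 (wall)
  → r_1 = 0.2485
beam 2: φ=0°, α=150°
  d=(-0.8660,0.5000)  start (4,5)  tX=0.7967 tY=0.4800  stride 1/|dx|=1.1547 1/|dy|=2.0000
    cross y-line → (4,6), t=0.4800 (wall)
  → r_2 = 0.4800
beam 3: φ=45°, α=195°
  d=(-0.9659,-0.2588)  start (4,5)  tX=0.7143 tY=2.9364  stride 1/|dx|=1.0353 1/|dy|=3.8637
    cross x-line → (3,5), t=0.7143
    cross x-line → (2,5), t=1.7496
    cross x-line → (1,5), t=2.7849
    cross y-line → (1,4), t=2.9364
    cross x-line → (0,4), t=3.8202 (wall)
  → r_3 = 3.8202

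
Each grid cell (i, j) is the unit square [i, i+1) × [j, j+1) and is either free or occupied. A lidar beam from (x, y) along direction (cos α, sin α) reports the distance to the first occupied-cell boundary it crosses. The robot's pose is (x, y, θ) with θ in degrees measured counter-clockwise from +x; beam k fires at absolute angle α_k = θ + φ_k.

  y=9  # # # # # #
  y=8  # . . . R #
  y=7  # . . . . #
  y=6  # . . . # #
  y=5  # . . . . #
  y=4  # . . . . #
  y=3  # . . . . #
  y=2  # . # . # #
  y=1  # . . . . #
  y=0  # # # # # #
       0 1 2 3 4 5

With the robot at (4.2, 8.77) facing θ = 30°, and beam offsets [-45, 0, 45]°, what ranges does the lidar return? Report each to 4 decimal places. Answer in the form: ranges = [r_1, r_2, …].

ranges = [0.8282, 0.4600, 0.2381]

beam 1: φ=-45°, α=345°
  dir = (cos 345°, sin 345°) = (0.9659, -0.2588); from cell (4,8)
  next x-line at t=0.8282, next y-line at t=2.9751; Δt_x=1.0353, Δt_y=3.8637
    x: enter (5,8) at t=0.8282 ← occupied
  → r_1 = 0.8282
beam 2: φ=0°, α=30°
  dir = (cos 30°, sin 30°) = (0.8660, 0.5000); from cell (4,8)
  next x-line at t=0.9238, next y-line at t=0.4600; Δt_x=1.1547, Δt_y=2.0000
    y: enter (4,9) at t=0.4600 ← occupied
  → r_2 = 0.4600
beam 3: φ=45°, α=75°
  dir = (cos 75°, sin 75°) = (0.2588, 0.9659); from cell (4,8)
  next x-line at t=3.0910, next y-line at t=0.2381; Δt_x=3.8637, Δt_y=1.0353
    y: enter (4,9) at t=0.2381 ← occupied
  → r_3 = 0.2381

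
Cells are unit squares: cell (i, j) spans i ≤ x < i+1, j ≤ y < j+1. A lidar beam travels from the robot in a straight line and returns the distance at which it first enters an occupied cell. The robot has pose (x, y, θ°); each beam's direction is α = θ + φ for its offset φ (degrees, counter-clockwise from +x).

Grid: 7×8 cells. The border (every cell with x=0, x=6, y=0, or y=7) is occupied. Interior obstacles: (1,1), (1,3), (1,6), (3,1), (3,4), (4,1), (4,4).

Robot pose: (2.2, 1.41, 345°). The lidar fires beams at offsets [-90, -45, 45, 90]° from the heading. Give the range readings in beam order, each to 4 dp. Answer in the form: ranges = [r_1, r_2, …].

ranges = [0.4245, 0.4734, 0.9238, 3.0910]

beam 1: φ=-90°, α=255°
  dir = (cos 255°, sin 255°) = (-0.2588, -0.9659); from cell (2,1)
  next x-line at t=0.7727, next y-line at t=0.4245; Δt_x=3.8637, Δt_y=1.0353
    y: enter (2,0) at t=0.4245 ← occupied
  → r_1 = 0.4245
beam 2: φ=-45°, α=300°
  dir = (cos 300°, sin 300°) = (0.5000, -0.8660); from cell (2,1)
  next x-line at t=1.6000, next y-line at t=0.4734; Δt_x=2.0000, Δt_y=1.1547
    y: enter (2,0) at t=0.4734 ← occupied
  → r_2 = 0.4734
beam 3: φ=45°, α=30°
  dir = (cos 30°, sin 30°) = (0.8660, 0.5000); from cell (2,1)
  next x-line at t=0.9238, next y-line at t=1.1800; Δt_x=1.1547, Δt_y=2.0000
    x: enter (3,1) at t=0.9238 ← occupied
  → r_3 = 0.9238
beam 4: φ=90°, α=75°
  dir = (cos 75°, sin 75°) = (0.2588, 0.9659); from cell (2,1)
  next x-line at t=3.0910, next y-line at t=0.6108; Δt_x=3.8637, Δt_y=1.0353
    y: enter (2,2) at t=0.6108
    y: enter (2,3) at t=1.6461
    y: enter (2,4) at t=2.6814
    x: enter (3,4) at t=3.0910 ← occupied
  → r_4 = 3.0910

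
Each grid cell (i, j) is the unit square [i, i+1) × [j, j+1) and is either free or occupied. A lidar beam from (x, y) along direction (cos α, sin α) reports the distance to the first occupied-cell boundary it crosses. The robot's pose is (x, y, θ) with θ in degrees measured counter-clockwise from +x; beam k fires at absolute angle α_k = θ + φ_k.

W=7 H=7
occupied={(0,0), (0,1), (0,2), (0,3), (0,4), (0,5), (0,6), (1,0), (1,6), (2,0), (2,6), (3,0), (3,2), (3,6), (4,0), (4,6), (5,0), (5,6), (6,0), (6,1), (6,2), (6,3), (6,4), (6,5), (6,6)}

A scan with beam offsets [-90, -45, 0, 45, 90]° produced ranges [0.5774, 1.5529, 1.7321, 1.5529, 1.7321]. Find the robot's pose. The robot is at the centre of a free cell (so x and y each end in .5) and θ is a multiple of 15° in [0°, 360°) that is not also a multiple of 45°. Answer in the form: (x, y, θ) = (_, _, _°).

Enumerate (i+0.5, j+0.5, θ) over the 24 free cells and 16 admissible headings. For each, cast all 5 beams and compare to the given ranges.
  (4.5, 4.5, 285°): beam 1 = 3.6235 ≠ 0.5774 ✗
  (5.5, 5.5, 60°): beam 2 = 0.5176 ≠ 1.5529 ✗
  (1.5, 3.5, 255°): beam 1 = 0.5176 ≠ 0.5774 ✗
  (5.5, 2.5, 195°): beam 1 = 3.6235 ≠ 0.5774 ✗
  (2.5, 5.5, 165°): beam 1 = 0.5176 ≠ 0.5774 ✗
  …
  (4.5, 2.5, 300°): r_1=0.5774, r_2=1.5529, r_3=1.7321, r_4=1.5529, r_5=1.7321 — all match ✓
No second candidate reproduces the full scan.

(x, y, θ) = (4.5, 2.5, 300°)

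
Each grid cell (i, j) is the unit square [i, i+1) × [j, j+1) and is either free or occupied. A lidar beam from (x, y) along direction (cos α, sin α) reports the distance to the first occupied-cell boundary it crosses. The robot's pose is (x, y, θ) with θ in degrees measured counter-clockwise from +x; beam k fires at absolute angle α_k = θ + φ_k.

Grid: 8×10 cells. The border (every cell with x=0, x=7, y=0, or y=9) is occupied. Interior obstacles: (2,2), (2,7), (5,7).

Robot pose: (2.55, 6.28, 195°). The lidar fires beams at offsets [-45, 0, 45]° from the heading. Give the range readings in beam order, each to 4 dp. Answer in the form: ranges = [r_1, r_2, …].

beam 1: φ=-45°, α=150°
  cosα=-0.8660 sinα=0.5000 | (2,6) | tMaxX 0.6351 tMaxY 1.4400 | tΔX 1.1547 tΔY 2.0000
    t=0.6351 [x] (1,6)
    t=1.4400 [y] (1,7)
    t=1.7898 [x] (0,7) — stop
  → r_1 = 1.7898
beam 2: φ=0°, α=195°
  cosα=-0.9659 sinα=-0.2588 | (2,6) | tMaxX 0.5694 tMaxY 1.0818 | tΔX 1.0353 tΔY 3.8637
    t=0.5694 [x] (1,6)
    t=1.0818 [y] (1,5)
    t=1.6047 [x] (0,5) — stop
  → r_2 = 1.6047
beam 3: φ=45°, α=240°
  cosα=-0.5000 sinα=-0.8660 | (2,6) | tMaxX 1.1000 tMaxY 0.3233 | tΔX 2.0000 tΔY 1.1547
    t=0.3233 [y] (2,5)
    t=1.1000 [x] (1,5)
    t=1.4780 [y] (1,4)
    t=2.6327 [y] (1,3)
    t=3.1000 [x] (0,3) — stop
  → r_3 = 3.1000

ranges = [1.7898, 1.6047, 3.1000]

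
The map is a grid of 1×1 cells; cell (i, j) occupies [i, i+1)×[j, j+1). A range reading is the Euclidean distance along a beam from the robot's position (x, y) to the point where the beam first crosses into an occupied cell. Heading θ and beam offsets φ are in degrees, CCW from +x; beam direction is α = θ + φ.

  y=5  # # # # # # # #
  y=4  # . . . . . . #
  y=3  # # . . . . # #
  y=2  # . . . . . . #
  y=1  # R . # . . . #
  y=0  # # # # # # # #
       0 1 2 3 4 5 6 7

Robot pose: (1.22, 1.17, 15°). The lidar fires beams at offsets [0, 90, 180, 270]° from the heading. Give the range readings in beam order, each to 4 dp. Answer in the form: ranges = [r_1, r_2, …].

ranges = [1.8428, 0.8500, 0.2278, 0.1760]

beam 1: φ=0°, α=15°
  dir = (cos 15°, sin 15°) = (0.9659, 0.2588); from cell (1,1)
  next x-line at t=0.8075, next y-line at t=3.2069; Δt_x=1.0353, Δt_y=3.8637
    x: enter (2,1) at t=0.8075
    x: enter (3,1) at t=1.8428 ← occupied
  → r_1 = 1.8428
beam 2: φ=90°, α=105°
  dir = (cos 105°, sin 105°) = (-0.2588, 0.9659); from cell (1,1)
  next x-line at t=0.8500, next y-line at t=0.8593; Δt_x=3.8637, Δt_y=1.0353
    x: enter (0,1) at t=0.8500 ← occupied
  → r_2 = 0.8500
beam 3: φ=180°, α=195°
  dir = (cos 195°, sin 195°) = (-0.9659, -0.2588); from cell (1,1)
  next x-line at t=0.2278, next y-line at t=0.6568; Δt_x=1.0353, Δt_y=3.8637
    x: enter (0,1) at t=0.2278 ← occupied
  → r_3 = 0.2278
beam 4: φ=270°, α=285°
  dir = (cos 285°, sin 285°) = (0.2588, -0.9659); from cell (1,1)
  next x-line at t=3.0137, next y-line at t=0.1760; Δt_x=3.8637, Δt_y=1.0353
    y: enter (1,0) at t=0.1760 ← occupied
  → r_4 = 0.1760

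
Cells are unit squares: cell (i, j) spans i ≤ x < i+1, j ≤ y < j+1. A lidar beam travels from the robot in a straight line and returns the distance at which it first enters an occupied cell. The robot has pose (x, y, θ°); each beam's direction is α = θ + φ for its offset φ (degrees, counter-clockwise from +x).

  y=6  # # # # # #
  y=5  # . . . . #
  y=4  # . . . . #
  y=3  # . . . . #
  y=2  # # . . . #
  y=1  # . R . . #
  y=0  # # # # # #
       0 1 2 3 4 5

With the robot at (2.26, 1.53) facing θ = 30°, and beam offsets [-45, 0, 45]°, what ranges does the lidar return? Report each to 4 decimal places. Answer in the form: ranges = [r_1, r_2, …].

beam 1: φ=-45°, α=345°
  d=(0.9659,-0.2588)  start (2,1)  tX=0.7661 tY=2.0478  stride 1/|dx|=1.0353 1/|dy|=3.8637
    cross x-line → (3,1), t=0.7661
    cross x-line → (4,1), t=1.8014
    cross y-line → (4,0), t=2.0478 (wall)
  → r_1 = 2.0478
beam 2: φ=0°, α=30°
  d=(0.8660,0.5000)  start (2,1)  tX=0.8545 tY=0.9400  stride 1/|dx|=1.1547 1/|dy|=2.0000
    cross x-line → (3,1), t=0.8545
    cross y-line → (3,2), t=0.9400
    cross x-line → (4,2), t=2.0092
    cross y-line → (4,3), t=2.9400
    cross x-line → (5,3), t=3.1639 (wall)
  → r_2 = 3.1639
beam 3: φ=45°, α=75°
  d=(0.2588,0.9659)  start (2,1)  tX=2.8591 tY=0.4866  stride 1/|dx|=3.8637 1/|dy|=1.0353
    cross y-line → (2,2), t=0.4866
    cross y-line → (2,3), t=1.5219
    cross y-line → (2,4), t=2.5571
    cross x-line → (3,4), t=2.8591
    cross y-line → (3,5), t=3.5924
    cross y-line → (3,6), t=4.6277 (wall)
  → r_3 = 4.6277

ranges = [2.0478, 3.1639, 4.6277]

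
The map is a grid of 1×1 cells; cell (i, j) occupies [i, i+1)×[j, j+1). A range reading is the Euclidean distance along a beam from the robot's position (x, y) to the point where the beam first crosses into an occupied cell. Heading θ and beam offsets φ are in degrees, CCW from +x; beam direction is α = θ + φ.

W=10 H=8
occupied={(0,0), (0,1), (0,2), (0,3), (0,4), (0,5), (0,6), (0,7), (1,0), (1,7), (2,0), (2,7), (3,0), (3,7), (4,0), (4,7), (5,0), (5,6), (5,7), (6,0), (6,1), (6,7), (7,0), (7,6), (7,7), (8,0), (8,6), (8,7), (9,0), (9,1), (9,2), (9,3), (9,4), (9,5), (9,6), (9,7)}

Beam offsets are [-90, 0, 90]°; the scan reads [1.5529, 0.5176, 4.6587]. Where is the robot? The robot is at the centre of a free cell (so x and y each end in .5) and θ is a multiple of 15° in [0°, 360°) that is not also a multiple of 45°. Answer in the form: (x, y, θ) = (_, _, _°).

Enumerate (i+0.5, j+0.5, θ) over the 44 free cells and 16 admissible headings. For each, cast all 3 beams and compare to the given ranges.
  (3.5, 1.5, 240°): beam 1 = 2.8868 ≠ 1.5529 ✗
  (3.5, 2.5, 285°): beam 1 = 2.5882 ≠ 1.5529 ✗
  (6.5, 2.5, 285°): beam 1 = 5.6940 ≠ 1.5529 ✗
  (8.5, 2.5, 285°): beam 1 = 1.9319 ≠ 1.5529 ✗
  …
  (1.5, 5.5, 195°): r_1=1.5529, r_2=0.5176, r_3=4.6587 — all match ✓
No second candidate reproduces the full scan.

(x, y, θ) = (1.5, 5.5, 195°)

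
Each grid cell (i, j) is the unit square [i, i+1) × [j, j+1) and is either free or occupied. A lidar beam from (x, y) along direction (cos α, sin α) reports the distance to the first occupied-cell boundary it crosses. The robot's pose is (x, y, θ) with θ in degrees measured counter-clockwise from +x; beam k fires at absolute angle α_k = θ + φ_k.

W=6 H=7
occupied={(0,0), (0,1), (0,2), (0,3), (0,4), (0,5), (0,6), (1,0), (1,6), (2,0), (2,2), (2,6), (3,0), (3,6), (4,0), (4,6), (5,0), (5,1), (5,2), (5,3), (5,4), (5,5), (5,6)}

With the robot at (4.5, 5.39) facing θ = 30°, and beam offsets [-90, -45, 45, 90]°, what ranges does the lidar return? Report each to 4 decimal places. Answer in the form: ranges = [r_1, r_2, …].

ranges = [1.0000, 0.5176, 0.6315, 0.7044]

beam 1: φ=-90°, α=300°
  dir = (cos 300°, sin 300°) = (0.5000, -0.8660); from cell (4,5)
  next x-line at t=1.0000, next y-line at t=0.4503; Δt_x=2.0000, Δt_y=1.1547
    y: enter (4,4) at t=0.4503
    x: enter (5,4) at t=1.0000 ← occupied
  → r_1 = 1.0000
beam 2: φ=-45°, α=345°
  dir = (cos 345°, sin 345°) = (0.9659, -0.2588); from cell (4,5)
  next x-line at t=0.5176, next y-line at t=1.5068; Δt_x=1.0353, Δt_y=3.8637
    x: enter (5,5) at t=0.5176 ← occupied
  → r_2 = 0.5176
beam 3: φ=45°, α=75°
  dir = (cos 75°, sin 75°) = (0.2588, 0.9659); from cell (4,5)
  next x-line at t=1.9319, next y-line at t=0.6315; Δt_x=3.8637, Δt_y=1.0353
    y: enter (4,6) at t=0.6315 ← occupied
  → r_3 = 0.6315
beam 4: φ=90°, α=120°
  dir = (cos 120°, sin 120°) = (-0.5000, 0.8660); from cell (4,5)
  next x-line at t=1.0000, next y-line at t=0.7044; Δt_x=2.0000, Δt_y=1.1547
    y: enter (4,6) at t=0.7044 ← occupied
  → r_4 = 0.7044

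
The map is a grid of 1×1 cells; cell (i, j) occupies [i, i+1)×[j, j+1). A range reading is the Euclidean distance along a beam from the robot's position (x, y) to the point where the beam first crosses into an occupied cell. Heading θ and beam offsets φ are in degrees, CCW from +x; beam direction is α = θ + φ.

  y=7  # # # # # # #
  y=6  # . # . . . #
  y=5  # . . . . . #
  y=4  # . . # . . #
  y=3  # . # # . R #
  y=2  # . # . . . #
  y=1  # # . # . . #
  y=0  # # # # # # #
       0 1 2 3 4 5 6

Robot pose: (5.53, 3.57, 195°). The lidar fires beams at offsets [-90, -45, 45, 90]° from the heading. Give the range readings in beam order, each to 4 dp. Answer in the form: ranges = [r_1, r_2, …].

ranges = [3.5510, 1.7667, 2.9676, 1.8159]

beam 1: φ=-90°, α=105°
  direction (-0.2588, 0.9659); cell (5,3); t to first gridline: x 2.0478, y 0.4452 (then +3.8637 / +1.0353)
    (5,4) via y @ 0.4452
    (5,5) via y @ 1.4804
    (4,5) via x @ 2.0478
    (4,6) via y @ 2.5157
    (4,7) via y @ 3.5510  # hit
  → r_1 = 3.5510
beam 2: φ=-45°, α=150°
  direction (-0.8660, 0.5000); cell (5,3); t to first gridline: x 0.6120, y 0.8600 (then +1.1547 / +2.0000)
    (4,3) via x @ 0.6120
    (4,4) via y @ 0.8600
    (3,4) via x @ 1.7667  # hit
  → r_2 = 1.7667
beam 3: φ=45°, α=240°
  direction (-0.5000, -0.8660); cell (5,3); t to first gridline: x 1.0600, y 0.6582 (then +2.0000 / +1.1547)
    (5,2) via y @ 0.6582
    (4,2) via x @ 1.0600
    (4,1) via y @ 1.8129
    (4,0) via y @ 2.9676  # hit
  → r_3 = 2.9676
beam 4: φ=90°, α=285°
  direction (0.2588, -0.9659); cell (5,3); t to first gridline: x 1.8159, y 0.5901 (then +3.8637 / +1.0353)
    (5,2) via y @ 0.5901
    (5,1) via y @ 1.6254
    (6,1) via x @ 1.8159  # hit
  → r_4 = 1.8159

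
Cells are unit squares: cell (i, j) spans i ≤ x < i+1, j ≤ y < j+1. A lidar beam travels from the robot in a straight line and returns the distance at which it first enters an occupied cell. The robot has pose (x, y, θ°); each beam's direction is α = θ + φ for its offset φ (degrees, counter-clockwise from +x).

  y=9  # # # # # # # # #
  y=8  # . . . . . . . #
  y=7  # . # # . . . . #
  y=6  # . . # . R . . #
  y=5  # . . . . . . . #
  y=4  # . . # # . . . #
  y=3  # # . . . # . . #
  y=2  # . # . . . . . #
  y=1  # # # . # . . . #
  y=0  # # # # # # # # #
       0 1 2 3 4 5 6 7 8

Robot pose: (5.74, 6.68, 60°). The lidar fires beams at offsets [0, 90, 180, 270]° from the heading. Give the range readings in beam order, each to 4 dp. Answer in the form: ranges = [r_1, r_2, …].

ranges = [2.6789, 2.0092, 1.9399, 2.6096]

beam 1: φ=0°, α=60°
  cosα=0.5000 sinα=0.8660 | (5,6) | tMaxX 0.5200 tMaxY 0.3695 | tΔX 2.0000 tΔY 1.1547
    t=0.3695 [y] (5,7)
    t=0.5200 [x] (6,7)
    t=1.5242 [y] (6,8)
    t=2.5200 [x] (7,8)
    t=2.6789 [y] (7,9) — stop
  → r_1 = 2.6789
beam 2: φ=90°, α=150°
  cosα=-0.8660 sinα=0.5000 | (5,6) | tMaxX 0.8545 tMaxY 0.6400 | tΔX 1.1547 tΔY 2.0000
    t=0.6400 [y] (5,7)
    t=0.8545 [x] (4,7)
    t=2.0092 [x] (3,7) — stop
  → r_2 = 2.0092
beam 3: φ=180°, α=240°
  cosα=-0.5000 sinα=-0.8660 | (5,6) | tMaxX 1.4800 tMaxY 0.7852 | tΔX 2.0000 tΔY 1.1547
    t=0.7852 [y] (5,5)
    t=1.4800 [x] (4,5)
    t=1.9399 [y] (4,4) — stop
  → r_3 = 1.9399
beam 4: φ=270°, α=330°
  cosα=0.8660 sinα=-0.5000 | (5,6) | tMaxX 0.3002 tMaxY 1.3600 | tΔX 1.1547 tΔY 2.0000
    t=0.3002 [x] (6,6)
    t=1.3600 [y] (6,5)
    t=1.4549 [x] (7,5)
    t=2.6096 [x] (8,5) — stop
  → r_4 = 2.6096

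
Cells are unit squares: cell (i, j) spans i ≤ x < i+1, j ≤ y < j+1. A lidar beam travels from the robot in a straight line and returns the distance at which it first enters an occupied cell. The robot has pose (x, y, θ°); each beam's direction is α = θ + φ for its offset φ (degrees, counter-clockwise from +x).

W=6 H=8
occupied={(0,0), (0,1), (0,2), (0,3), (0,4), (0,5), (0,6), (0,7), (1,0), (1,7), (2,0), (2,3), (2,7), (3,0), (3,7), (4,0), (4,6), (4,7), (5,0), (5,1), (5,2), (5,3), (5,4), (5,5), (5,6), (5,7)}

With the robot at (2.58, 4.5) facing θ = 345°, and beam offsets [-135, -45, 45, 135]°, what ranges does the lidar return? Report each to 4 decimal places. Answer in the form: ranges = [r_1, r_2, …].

ranges = [1.8244, 0.5774, 2.7944, 2.8868]

beam 1: φ=-135°, α=210°
  direction (-0.8660, -0.5000); cell (2,4); t to first gridline: x 0.6697, y 1.0000 (then +1.1547 / +2.0000)
    (1,4) via x @ 0.6697
    (1,3) via y @ 1.0000
    (0,3) via x @ 1.8244  # hit
  → r_1 = 1.8244
beam 2: φ=-45°, α=300°
  direction (0.5000, -0.8660); cell (2,4); t to first gridline: x 0.8400, y 0.5774 (then +2.0000 / +1.1547)
    (2,3) via y @ 0.5774  # hit
  → r_2 = 0.5774
beam 3: φ=45°, α=30°
  direction (0.8660, 0.5000); cell (2,4); t to first gridline: x 0.4850, y 1.0000 (then +1.1547 / +2.0000)
    (3,4) via x @ 0.4850
    (3,5) via y @ 1.0000
    (4,5) via x @ 1.6397
    (5,5) via x @ 2.7944  # hit
  → r_3 = 2.7944
beam 4: φ=135°, α=120°
  direction (-0.5000, 0.8660); cell (2,4); t to first gridline: x 1.1600, y 0.5774 (then +2.0000 / +1.1547)
    (2,5) via y @ 0.5774
    (1,5) via x @ 1.1600
    (1,6) via y @ 1.7321
    (1,7) via y @ 2.8868  # hit
  → r_4 = 2.8868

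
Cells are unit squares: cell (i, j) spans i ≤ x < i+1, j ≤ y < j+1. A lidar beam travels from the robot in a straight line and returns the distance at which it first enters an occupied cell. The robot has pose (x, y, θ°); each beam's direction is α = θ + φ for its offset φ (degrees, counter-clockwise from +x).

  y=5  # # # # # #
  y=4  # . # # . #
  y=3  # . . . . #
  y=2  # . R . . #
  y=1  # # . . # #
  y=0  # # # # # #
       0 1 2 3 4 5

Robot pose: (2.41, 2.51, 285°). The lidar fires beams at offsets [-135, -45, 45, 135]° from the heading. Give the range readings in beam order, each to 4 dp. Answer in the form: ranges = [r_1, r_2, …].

beam 1: φ=-135°, α=150°
  direction (-0.8660, 0.5000); cell (2,2); t to first gridline: x 0.4734, y 0.9800 (then +1.1547 / +2.0000)
    (1,2) via x @ 0.4734
    (1,3) via y @ 0.9800
    (0,3) via x @ 1.6281  # hit
  → r_1 = 1.6281
beam 2: φ=-45°, α=240°
  direction (-0.5000, -0.8660); cell (2,2); t to first gridline: x 0.8200, y 0.5889 (then +2.0000 / +1.1547)
    (2,1) via y @ 0.5889
    (1,1) via x @ 0.8200  # hit
  → r_2 = 0.8200
beam 3: φ=45°, α=330°
  direction (0.8660, -0.5000); cell (2,2); t to first gridline: x 0.6813, y 1.0200 (then +1.1547 / +2.0000)
    (3,2) via x @ 0.6813
    (3,1) via y @ 1.0200
    (4,1) via x @ 1.8360  # hit
  → r_3 = 1.8360
beam 4: φ=135°, α=60°
  direction (0.5000, 0.8660); cell (2,2); t to first gridline: x 1.1800, y 0.5658 (then +2.0000 / +1.1547)
    (2,3) via y @ 0.5658
    (3,3) via x @ 1.1800
    (3,4) via y @ 1.7205  # hit
  → r_4 = 1.7205

ranges = [1.6281, 0.8200, 1.8360, 1.7205]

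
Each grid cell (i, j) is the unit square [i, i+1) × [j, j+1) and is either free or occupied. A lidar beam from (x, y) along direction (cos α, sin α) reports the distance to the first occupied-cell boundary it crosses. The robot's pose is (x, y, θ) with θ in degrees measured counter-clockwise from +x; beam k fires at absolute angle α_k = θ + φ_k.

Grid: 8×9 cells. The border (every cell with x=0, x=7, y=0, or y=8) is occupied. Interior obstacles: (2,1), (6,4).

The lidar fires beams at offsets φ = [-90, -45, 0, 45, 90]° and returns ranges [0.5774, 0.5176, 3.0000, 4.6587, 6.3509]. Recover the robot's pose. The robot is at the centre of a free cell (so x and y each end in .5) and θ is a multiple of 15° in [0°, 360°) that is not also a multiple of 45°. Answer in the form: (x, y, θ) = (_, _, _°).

(x, y, θ) = (2.5, 2.5, 330°)

The pose lattice has 40·16 = 640 candidates. Test each by forward raycasting.
  (6.5, 7.5, 120°): beam 3 = 0.5774 ≠ 3.0000 ✗
  (3.5, 1.5, 30°): beam 2 = 1.9319 ≠ 0.5176 ✗
  (4.5, 3.5, 330°): beam 1 = 2.8868 ≠ 0.5774 ✗
  (5.5, 1.5, 105°): beam 1 = 1.5529 ≠ 0.5774 ✗
  …
  (2.5, 2.5, 330°): r_1=0.5774, r_2=0.5176, r_3=3.0000, r_4=4.6587, r_5=6.3509 — all match ✓
Only this pose fits every beam.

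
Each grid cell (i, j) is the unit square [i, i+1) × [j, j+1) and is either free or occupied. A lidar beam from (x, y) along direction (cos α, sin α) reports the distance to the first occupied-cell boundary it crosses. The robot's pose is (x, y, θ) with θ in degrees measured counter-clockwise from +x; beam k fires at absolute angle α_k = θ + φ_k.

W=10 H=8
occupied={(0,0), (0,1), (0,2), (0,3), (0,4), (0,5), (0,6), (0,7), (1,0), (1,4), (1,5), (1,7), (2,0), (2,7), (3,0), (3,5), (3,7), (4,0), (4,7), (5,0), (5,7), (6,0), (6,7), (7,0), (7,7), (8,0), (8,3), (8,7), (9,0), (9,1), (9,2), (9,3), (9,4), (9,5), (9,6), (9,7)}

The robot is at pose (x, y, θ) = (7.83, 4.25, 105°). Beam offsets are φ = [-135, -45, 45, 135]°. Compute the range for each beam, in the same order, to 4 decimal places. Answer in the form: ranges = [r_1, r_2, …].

ranges = [0.5000, 2.3400, 5.5000, 3.7528]

beam 1: φ=-135°, α=330°
  d=(0.8660,-0.5000)  start (7,4)  tX=0.1963 tY=0.5000  stride 1/|dx|=1.1547 1/|dy|=2.0000
    cross x-line → (8,4), t=0.1963
    cross y-line → (8,3), t=0.5000 (wall)
  → r_1 = 0.5000
beam 2: φ=-45°, α=60°
  d=(0.5000,0.8660)  start (7,4)  tX=0.3400 tY=0.8660  stride 1/|dx|=2.0000 1/|dy|=1.1547
    cross x-line → (8,4), t=0.3400
    cross y-line → (8,5), t=0.8660
    cross y-line → (8,6), t=2.0207
    cross x-line → (9,6), t=2.3400 (wall)
  → r_2 = 2.3400
beam 3: φ=45°, α=150°
  d=(-0.8660,0.5000)  start (7,4)  tX=0.9584 tY=1.5000  stride 1/|dx|=1.1547 1/|dy|=2.0000
    cross x-line → (6,4), t=0.9584
    cross y-line → (6,5), t=1.5000
    cross x-line → (5,5), t=2.1131
    cross x-line → (4,5), t=3.2678
    cross y-line → (4,6), t=3.5000
    cross x-line → (3,6), t=4.4225
    cross y-line → (3,7), t=5.5000 (wall)
  → r_3 = 5.5000
beam 4: φ=135°, α=240°
  d=(-0.5000,-0.8660)  start (7,4)  tX=1.6600 tY=0.2887  stride 1/|dx|=2.0000 1/|dy|=1.1547
    cross y-line → (7,3), t=0.2887
    cross y-line → (7,2), t=1.4434
    cross x-line → (6,2), t=1.6600
    cross y-line → (6,1), t=2.5981
    cross x-line → (5,1), t=3.6600
    cross y-line → (5,0), t=3.7528 (wall)
  → r_4 = 3.7528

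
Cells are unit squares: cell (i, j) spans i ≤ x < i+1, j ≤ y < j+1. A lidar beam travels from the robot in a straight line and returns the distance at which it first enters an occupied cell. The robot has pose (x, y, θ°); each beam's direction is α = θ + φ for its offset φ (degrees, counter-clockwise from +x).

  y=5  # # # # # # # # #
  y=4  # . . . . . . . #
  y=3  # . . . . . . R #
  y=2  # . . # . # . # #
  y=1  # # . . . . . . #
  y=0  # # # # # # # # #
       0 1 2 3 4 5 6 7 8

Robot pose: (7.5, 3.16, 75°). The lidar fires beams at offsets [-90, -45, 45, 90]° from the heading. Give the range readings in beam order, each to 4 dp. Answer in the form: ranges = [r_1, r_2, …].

ranges = [0.5176, 0.5774, 2.1246, 6.7293]

beam 1: φ=-90°, α=345°
  direction (0.9659, -0.2588); cell (7,3); t to first gridline: x 0.5176, y 0.6182 (then +1.0353 / +3.8637)
    (8,3) via x @ 0.5176  # hit
  → r_1 = 0.5176
beam 2: φ=-45°, α=30°
  direction (0.8660, 0.5000); cell (7,3); t to first gridline: x 0.5774, y 1.6800 (then +1.1547 / +2.0000)
    (8,3) via x @ 0.5774  # hit
  → r_2 = 0.5774
beam 3: φ=45°, α=120°
  direction (-0.5000, 0.8660); cell (7,3); t to first gridline: x 1.0000, y 0.9699 (then +2.0000 / +1.1547)
    (7,4) via y @ 0.9699
    (6,4) via x @ 1.0000
    (6,5) via y @ 2.1246  # hit
  → r_3 = 2.1246
beam 4: φ=90°, α=165°
  direction (-0.9659, 0.2588); cell (7,3); t to first gridline: x 0.5176, y 3.2455 (then +1.0353 / +3.8637)
    (6,3) via x @ 0.5176
    (5,3) via x @ 1.5529
    (4,3) via x @ 2.5882
    (4,4) via y @ 3.2455
    (3,4) via x @ 3.6235
    (2,4) via x @ 4.6587
    (1,4) via x @ 5.6940
    (0,4) via x @ 6.7293  # hit
  → r_4 = 6.7293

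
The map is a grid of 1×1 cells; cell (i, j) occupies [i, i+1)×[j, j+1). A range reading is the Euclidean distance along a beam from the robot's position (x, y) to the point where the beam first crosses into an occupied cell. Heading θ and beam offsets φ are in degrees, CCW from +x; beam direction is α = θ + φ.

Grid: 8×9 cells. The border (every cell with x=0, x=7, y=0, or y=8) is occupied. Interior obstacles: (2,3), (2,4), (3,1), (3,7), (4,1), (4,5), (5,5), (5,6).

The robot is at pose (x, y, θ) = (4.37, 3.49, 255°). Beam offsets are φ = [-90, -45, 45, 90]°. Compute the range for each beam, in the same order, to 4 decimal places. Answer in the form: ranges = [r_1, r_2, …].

beam 1: φ=-90°, α=165°
  direction (-0.9659, 0.2588); cell (4,3); t to first gridline: x 0.3831, y 1.9705 (then +1.0353 / +3.8637)
    (3,3) via x @ 0.3831
    (2,3) via x @ 1.4183  # hit
  → r_1 = 1.4183
beam 2: φ=-45°, α=210°
  direction (-0.8660, -0.5000); cell (4,3); t to first gridline: x 0.4272, y 0.9800 (then +1.1547 / +2.0000)
    (3,3) via x @ 0.4272
    (3,2) via y @ 0.9800
    (2,2) via x @ 1.5819
    (1,2) via x @ 2.7366
    (1,1) via y @ 2.9800
    (0,1) via x @ 3.8913  # hit
  → r_2 = 3.8913
beam 3: φ=45°, α=300°
  direction (0.5000, -0.8660); cell (4,3); t to first gridline: x 1.2600, y 0.5658 (then +2.0000 / +1.1547)
    (4,2) via y @ 0.5658
    (5,2) via x @ 1.2600
    (5,1) via y @ 1.7205
    (5,0) via y @ 2.8752  # hit
  → r_3 = 2.8752
beam 4: φ=90°, α=345°
  direction (0.9659, -0.2588); cell (4,3); t to first gridline: x 0.6522, y 1.8932 (then +1.0353 / +3.8637)
    (5,3) via x @ 0.6522
    (6,3) via x @ 1.6875
    (6,2) via y @ 1.8932
    (7,2) via x @ 2.7228  # hit
  → r_4 = 2.7228

ranges = [1.4183, 3.8913, 2.8752, 2.7228]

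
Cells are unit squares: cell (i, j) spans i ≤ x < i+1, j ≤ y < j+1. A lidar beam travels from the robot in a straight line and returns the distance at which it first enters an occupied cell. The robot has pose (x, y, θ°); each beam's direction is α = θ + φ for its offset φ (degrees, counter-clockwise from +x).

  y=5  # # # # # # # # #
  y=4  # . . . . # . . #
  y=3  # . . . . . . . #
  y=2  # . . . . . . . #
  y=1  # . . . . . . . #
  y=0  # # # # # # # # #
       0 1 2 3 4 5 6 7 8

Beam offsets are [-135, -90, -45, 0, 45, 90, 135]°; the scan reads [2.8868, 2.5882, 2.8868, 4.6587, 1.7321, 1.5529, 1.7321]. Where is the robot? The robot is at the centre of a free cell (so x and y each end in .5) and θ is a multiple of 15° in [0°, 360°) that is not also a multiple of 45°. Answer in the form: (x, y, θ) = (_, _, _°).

(x, y, θ) = (3.5, 3.5, 345°)

Enumerate (i+0.5, j+0.5, θ) over the 27 free cells and 16 admissible headings. For each, cast all 7 beams and compare to the given ranges.
  (6.5, 1.5, 75°): beam 1 = 0.5774 ≠ 2.8868 ✗
  (3.5, 3.5, 165°): beam 1 = 1.7321 ≠ 2.8868 ✗
  (1.5, 1.5, 240°): beam 1 = 1.9319 ≠ 2.8868 ✗
  …
  (3.5, 3.5, 345°): r_1=2.8868, r_2=2.5882, r_3=2.8868, r_4=4.6587, r_5=1.7321, r_6=1.5529, r_7=1.7321 — all match ✓
Only this pose fits every beam.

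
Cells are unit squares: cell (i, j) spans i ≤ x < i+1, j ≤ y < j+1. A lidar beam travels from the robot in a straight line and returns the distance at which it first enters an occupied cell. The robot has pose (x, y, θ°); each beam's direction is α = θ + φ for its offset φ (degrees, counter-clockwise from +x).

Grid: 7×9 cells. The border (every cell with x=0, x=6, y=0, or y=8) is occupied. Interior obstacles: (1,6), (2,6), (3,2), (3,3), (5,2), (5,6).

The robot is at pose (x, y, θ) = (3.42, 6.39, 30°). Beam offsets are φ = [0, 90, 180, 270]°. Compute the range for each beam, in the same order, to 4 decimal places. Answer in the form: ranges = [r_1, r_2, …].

beam 1: φ=0°, α=30°
  direction (0.8660, 0.5000); cell (3,6); t to first gridline: x 0.6697, y 1.2200 (then +1.1547 / +2.0000)
    (4,6) via x @ 0.6697
    (4,7) via y @ 1.2200
    (5,7) via x @ 1.8244
    (6,7) via x @ 2.9791  # hit
  → r_1 = 2.9791
beam 2: φ=90°, α=120°
  direction (-0.5000, 0.8660); cell (3,6); t to first gridline: x 0.8400, y 0.7044 (then +2.0000 / +1.1547)
    (3,7) via y @ 0.7044
    (2,7) via x @ 0.8400
    (2,8) via y @ 1.8591  # hit
  → r_2 = 1.8591
beam 3: φ=180°, α=210°
  direction (-0.8660, -0.5000); cell (3,6); t to first gridline: x 0.4850, y 0.7800 (then +1.1547 / +2.0000)
    (2,6) via x @ 0.4850  # hit
  → r_3 = 0.4850
beam 4: φ=270°, α=300°
  direction (0.5000, -0.8660); cell (3,6); t to first gridline: x 1.1600, y 0.4503 (then +2.0000 / +1.1547)
    (3,5) via y @ 0.4503
    (4,5) via x @ 1.1600
    (4,4) via y @ 1.6050
    (4,3) via y @ 2.7597
    (5,3) via x @ 3.1600
    (5,2) via y @ 3.9144  # hit
  → r_4 = 3.9144

ranges = [2.9791, 1.8591, 0.4850, 3.9144]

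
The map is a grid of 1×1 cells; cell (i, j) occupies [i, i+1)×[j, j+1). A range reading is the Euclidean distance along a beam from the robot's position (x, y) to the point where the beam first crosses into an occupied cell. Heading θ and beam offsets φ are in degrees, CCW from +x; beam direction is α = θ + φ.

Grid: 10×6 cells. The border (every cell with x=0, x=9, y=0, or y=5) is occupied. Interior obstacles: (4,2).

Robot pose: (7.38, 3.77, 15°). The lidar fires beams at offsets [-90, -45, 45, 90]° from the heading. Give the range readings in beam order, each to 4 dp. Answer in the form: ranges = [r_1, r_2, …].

ranges = [2.8677, 1.8706, 1.4203, 1.2734]

beam 1: φ=-90°, α=285°
  d=(0.2588,-0.9659)  start (7,3)  tX=2.3955 tY=0.7972  stride 1/|dx|=3.8637 1/|dy|=1.0353
    cross y-line → (7,2), t=0.7972
    cross y-line → (7,1), t=1.8324
    cross x-line → (8,1), t=2.3955
    cross y-line → (8,0), t=2.8677 (wall)
  → r_1 = 2.8677
beam 2: φ=-45°, α=330°
  d=(0.8660,-0.5000)  start (7,3)  tX=0.7159 tY=1.5400  stride 1/|dx|=1.1547 1/|dy|=2.0000
    cross x-line → (8,3), t=0.7159
    cross y-line → (8,2), t=1.5400
    cross x-line → (9,2), t=1.8706 (wall)
  → r_2 = 1.8706
beam 3: φ=45°, α=60°
  d=(0.5000,0.8660)  start (7,3)  tX=1.2400 tY=0.2656  stride 1/|dx|=2.0000 1/|dy|=1.1547
    cross y-line → (7,4), t=0.2656
    cross x-line → (8,4), t=1.2400
    cross y-line → (8,5), t=1.4203 (wall)
  → r_3 = 1.4203
beam 4: φ=90°, α=105°
  d=(-0.2588,0.9659)  start (7,3)  tX=1.4682 tY=0.2381  stride 1/|dx|=3.8637 1/|dy|=1.0353
    cross y-line → (7,4), t=0.2381
    cross y-line → (7,5), t=1.2734 (wall)
  → r_4 = 1.2734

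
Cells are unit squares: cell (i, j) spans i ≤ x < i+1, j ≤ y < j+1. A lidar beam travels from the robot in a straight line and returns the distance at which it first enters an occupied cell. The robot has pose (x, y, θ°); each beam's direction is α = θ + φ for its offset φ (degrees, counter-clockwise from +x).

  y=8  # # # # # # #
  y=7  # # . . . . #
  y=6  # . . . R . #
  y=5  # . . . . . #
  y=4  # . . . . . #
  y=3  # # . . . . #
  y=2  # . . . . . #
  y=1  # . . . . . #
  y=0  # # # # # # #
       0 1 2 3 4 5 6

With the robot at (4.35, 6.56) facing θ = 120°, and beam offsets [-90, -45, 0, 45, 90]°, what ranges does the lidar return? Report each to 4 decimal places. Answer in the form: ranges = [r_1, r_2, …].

beam 1: φ=-90°, α=30°
  d=(0.8660,0.5000)  start (4,6)  tX=0.7506 tY=0.8800  stride 1/|dx|=1.1547 1/|dy|=2.0000
    cross x-line → (5,6), t=0.7506
    cross y-line → (5,7), t=0.8800
    cross x-line → (6,7), t=1.9053 (wall)
  → r_1 = 1.9053
beam 2: φ=-45°, α=75°
  d=(0.2588,0.9659)  start (4,6)  tX=2.5114 tY=0.4555  stride 1/|dx|=3.8637 1/|dy|=1.0353
    cross y-line → (4,7), t=0.4555
    cross y-line → (4,8), t=1.4908 (wall)
  → r_2 = 1.4908
beam 3: φ=0°, α=120°
  d=(-0.5000,0.8660)  start (4,6)  tX=0.7000 tY=0.5081  stride 1/|dx|=2.0000 1/|dy|=1.1547
    cross y-line → (4,7), t=0.5081
    cross x-line → (3,7), t=0.7000
    cross y-line → (3,8), t=1.6628 (wall)
  → r_3 = 1.6628
beam 4: φ=45°, α=165°
  d=(-0.9659,0.2588)  start (4,6)  tX=0.3623 tY=1.7000  stride 1/|dx|=1.0353 1/|dy|=3.8637
    cross x-line → (3,6), t=0.3623
    cross x-line → (2,6), t=1.3976
    cross y-line → (2,7), t=1.7000
    cross x-line → (1,7), t=2.4329 (wall)
  → r_4 = 2.4329
beam 5: φ=90°, α=210°
  d=(-0.8660,-0.5000)  start (4,6)  tX=0.4041 tY=1.1200  stride 1/|dx|=1.1547 1/|dy|=2.0000
    cross x-line → (3,6), t=0.4041
    cross y-line → (3,5), t=1.1200
    cross x-line → (2,5), t=1.5588
    cross x-line → (1,5), t=2.7135
    cross y-line → (1,4), t=3.1200
    cross x-line → (0,4), t=3.8682 (wall)
  → r_5 = 3.8682

ranges = [1.9053, 1.4908, 1.6628, 2.4329, 3.8682]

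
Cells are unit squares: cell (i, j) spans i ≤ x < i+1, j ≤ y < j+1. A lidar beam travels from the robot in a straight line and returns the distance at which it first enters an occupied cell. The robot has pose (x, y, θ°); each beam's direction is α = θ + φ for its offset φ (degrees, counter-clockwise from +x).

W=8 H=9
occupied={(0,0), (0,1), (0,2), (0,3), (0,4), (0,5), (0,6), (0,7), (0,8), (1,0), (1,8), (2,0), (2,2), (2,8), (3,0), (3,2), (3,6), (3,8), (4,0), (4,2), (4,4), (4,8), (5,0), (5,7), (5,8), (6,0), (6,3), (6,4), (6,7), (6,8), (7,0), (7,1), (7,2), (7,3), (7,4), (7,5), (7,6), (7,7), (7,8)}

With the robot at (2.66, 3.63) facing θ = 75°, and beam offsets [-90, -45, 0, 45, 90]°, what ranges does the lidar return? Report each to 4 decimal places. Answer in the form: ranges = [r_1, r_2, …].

ranges = [4.4931, 1.5473, 2.4536, 3.3200, 1.7186]

beam 1: φ=-90°, α=345°
  direction (0.9659, -0.2588); cell (2,3); t to first gridline: x 0.3520, y 2.4341 (then +1.0353 / +3.8637)
    (3,3) via x @ 0.3520
    (4,3) via x @ 1.3873
    (5,3) via x @ 2.4225
    (5,2) via y @ 2.4341
    (6,2) via x @ 3.4578
    (7,2) via x @ 4.4931  # hit
  → r_1 = 4.4931
beam 2: φ=-45°, α=30°
  direction (0.8660, 0.5000); cell (2,3); t to first gridline: x 0.3926, y 0.7400 (then +1.1547 / +2.0000)
    (3,3) via x @ 0.3926
    (3,4) via y @ 0.7400
    (4,4) via x @ 1.5473  # hit
  → r_2 = 1.5473
beam 3: φ=0°, α=75°
  direction (0.2588, 0.9659); cell (2,3); t to first gridline: x 1.3137, y 0.3831 (then +3.8637 / +1.0353)
    (2,4) via y @ 0.3831
    (3,4) via x @ 1.3137
    (3,5) via y @ 1.4183
    (3,6) via y @ 2.4536  # hit
  → r_3 = 2.4536
beam 4: φ=45°, α=120°
  direction (-0.5000, 0.8660); cell (2,3); t to first gridline: x 1.3200, y 0.4272 (then +2.0000 / +1.1547)
    (2,4) via y @ 0.4272
    (1,4) via x @ 1.3200
    (1,5) via y @ 1.5819
    (1,6) via y @ 2.7366
    (0,6) via x @ 3.3200  # hit
  → r_4 = 3.3200
beam 5: φ=90°, α=165°
  direction (-0.9659, 0.2588); cell (2,3); t to first gridline: x 0.6833, y 1.4296 (then +1.0353 / +3.8637)
    (1,3) via x @ 0.6833
    (1,4) via y @ 1.4296
    (0,4) via x @ 1.7186  # hit
  → r_5 = 1.7186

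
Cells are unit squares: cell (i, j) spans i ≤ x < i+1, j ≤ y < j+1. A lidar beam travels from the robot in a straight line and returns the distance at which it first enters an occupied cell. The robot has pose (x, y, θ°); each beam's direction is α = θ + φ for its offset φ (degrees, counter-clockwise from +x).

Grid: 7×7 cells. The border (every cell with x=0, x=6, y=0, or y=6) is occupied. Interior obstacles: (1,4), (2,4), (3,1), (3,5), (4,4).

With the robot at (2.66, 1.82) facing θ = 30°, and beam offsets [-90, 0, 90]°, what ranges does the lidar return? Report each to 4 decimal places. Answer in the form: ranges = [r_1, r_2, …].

beam 1: φ=-90°, α=300°
  direction (0.5000, -0.8660); cell (2,1); t to first gridline: x 0.6800, y 0.9469 (then +2.0000 / +1.1547)
    (3,1) via x @ 0.6800  # hit
  → r_1 = 0.6800
beam 2: φ=0°, α=30°
  direction (0.8660, 0.5000); cell (2,1); t to first gridline: x 0.3926, y 0.3600 (then +1.1547 / +2.0000)
    (2,2) via y @ 0.3600
    (3,2) via x @ 0.3926
    (4,2) via x @ 1.5473
    (4,3) via y @ 2.3600
    (5,3) via x @ 2.7020
    (6,3) via x @ 3.8567  # hit
  → r_2 = 3.8567
beam 3: φ=90°, α=120°
  direction (-0.5000, 0.8660); cell (2,1); t to first gridline: x 1.3200, y 0.2078 (then +2.0000 / +1.1547)
    (2,2) via y @ 0.2078
    (1,2) via x @ 1.3200
    (1,3) via y @ 1.3625
    (1,4) via y @ 2.5172  # hit
  → r_3 = 2.5172

ranges = [0.6800, 3.8567, 2.5172]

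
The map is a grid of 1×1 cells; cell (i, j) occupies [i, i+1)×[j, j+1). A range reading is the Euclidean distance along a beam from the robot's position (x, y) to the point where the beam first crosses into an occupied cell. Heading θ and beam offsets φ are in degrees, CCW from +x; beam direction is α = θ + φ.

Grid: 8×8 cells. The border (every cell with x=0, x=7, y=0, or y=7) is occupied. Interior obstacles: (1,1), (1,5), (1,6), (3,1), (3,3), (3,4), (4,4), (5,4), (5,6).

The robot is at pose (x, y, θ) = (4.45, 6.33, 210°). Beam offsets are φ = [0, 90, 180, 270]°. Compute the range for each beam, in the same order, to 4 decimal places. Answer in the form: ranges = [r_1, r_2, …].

beam 1: φ=0°, α=210°
  dir = (cos 210°, sin 210°) = (-0.8660, -0.5000); from cell (4,6)
  next x-line at t=0.5196, next y-line at t=0.6600; Δt_x=1.1547, Δt_y=2.0000
    x: enter (3,6) at t=0.5196
    y: enter (3,5) at t=0.6600
    x: enter (2,5) at t=1.6743
    y: enter (2,4) at t=2.6600
    x: enter (1,4) at t=2.8290
    x: enter (0,4) at t=3.9837 ← occupied
  → r_1 = 3.9837
beam 2: φ=90°, α=300°
  dir = (cos 300°, sin 300°) = (0.5000, -0.8660); from cell (4,6)
  next x-line at t=1.1000, next y-line at t=0.3811; Δt_x=2.0000, Δt_y=1.1547
    y: enter (4,5) at t=0.3811
    x: enter (5,5) at t=1.1000
    y: enter (5,4) at t=1.5358 ← occupied
  → r_2 = 1.5358
beam 3: φ=180°, α=30°
  dir = (cos 30°, sin 30°) = (0.8660, 0.5000); from cell (4,6)
  next x-line at t=0.6351, next y-line at t=1.3400; Δt_x=1.1547, Δt_y=2.0000
    x: enter (5,6) at t=0.6351 ← occupied
  → r_3 = 0.6351
beam 4: φ=270°, α=120°
  dir = (cos 120°, sin 120°) = (-0.5000, 0.8660); from cell (4,6)
  next x-line at t=0.9000, next y-line at t=0.7736; Δt_x=2.0000, Δt_y=1.1547
    y: enter (4,7) at t=0.7736 ← occupied
  → r_4 = 0.7736

ranges = [3.9837, 1.5358, 0.6351, 0.7736]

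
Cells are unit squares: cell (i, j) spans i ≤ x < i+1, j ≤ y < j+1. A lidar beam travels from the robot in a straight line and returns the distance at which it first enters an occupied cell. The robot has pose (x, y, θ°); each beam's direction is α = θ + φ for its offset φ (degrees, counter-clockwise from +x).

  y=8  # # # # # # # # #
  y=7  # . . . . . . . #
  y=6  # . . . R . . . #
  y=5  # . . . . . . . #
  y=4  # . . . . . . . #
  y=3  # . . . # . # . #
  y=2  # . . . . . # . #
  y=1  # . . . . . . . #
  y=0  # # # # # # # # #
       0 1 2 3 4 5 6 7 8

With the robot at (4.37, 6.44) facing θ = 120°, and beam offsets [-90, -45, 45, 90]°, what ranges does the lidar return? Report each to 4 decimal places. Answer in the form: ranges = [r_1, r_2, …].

ranges = [3.1200, 1.6150, 3.4889, 3.8913]

beam 1: φ=-90°, α=30°
  cosα=0.8660 sinα=0.5000 | (4,6) | tMaxX 0.7275 tMaxY 1.1200 | tΔX 1.1547 tΔY 2.0000
    t=0.7275 [x] (5,6)
    t=1.1200 [y] (5,7)
    t=1.8822 [x] (6,7)
    t=3.0369 [x] (7,7)
    t=3.1200 [y] (7,8) — stop
  → r_1 = 3.1200
beam 2: φ=-45°, α=75°
  cosα=0.2588 sinα=0.9659 | (4,6) | tMaxX 2.4341 tMaxY 0.5798 | tΔX 3.8637 tΔY 1.0353
    t=0.5798 [y] (4,7)
    t=1.6150 [y] (4,8) — stop
  → r_2 = 1.6150
beam 3: φ=45°, α=165°
  cosα=-0.9659 sinα=0.2588 | (4,6) | tMaxX 0.3831 tMaxY 2.1637 | tΔX 1.0353 tΔY 3.8637
    t=0.3831 [x] (3,6)
    t=1.4183 [x] (2,6)
    t=2.1637 [y] (2,7)
    t=2.4536 [x] (1,7)
    t=3.4889 [x] (0,7) — stop
  → r_3 = 3.4889
beam 4: φ=90°, α=210°
  cosα=-0.8660 sinα=-0.5000 | (4,6) | tMaxX 0.4272 tMaxY 0.8800 | tΔX 1.1547 tΔY 2.0000
    t=0.4272 [x] (3,6)
    t=0.8800 [y] (3,5)
    t=1.5819 [x] (2,5)
    t=2.7366 [x] (1,5)
    t=2.8800 [y] (1,4)
    t=3.8913 [x] (0,4) — stop
  → r_4 = 3.8913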